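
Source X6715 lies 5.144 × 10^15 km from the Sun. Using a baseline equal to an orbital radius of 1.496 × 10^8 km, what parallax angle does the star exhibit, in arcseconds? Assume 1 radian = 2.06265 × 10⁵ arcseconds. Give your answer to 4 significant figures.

0.005999 arcsec

θ ≈ B/d = (1.496 × 10^8) / (5.144 × 10^15) = 2.9082 × 10^-8 rad.
In arcseconds: 2.9082 × 10^-8 × 206265 = 0.0059986″.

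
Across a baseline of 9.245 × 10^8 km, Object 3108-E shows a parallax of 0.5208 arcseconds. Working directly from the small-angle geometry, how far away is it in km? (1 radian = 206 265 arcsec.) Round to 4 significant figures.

θ = 0.5208″ = 0.5208/206265 = 2.5249 × 10^-6 rad.
d = B/θ = (9.245 × 10^8) / (2.5249 × 10^-6) = 3.6615 × 10^14 km.

3.662 × 10^14 km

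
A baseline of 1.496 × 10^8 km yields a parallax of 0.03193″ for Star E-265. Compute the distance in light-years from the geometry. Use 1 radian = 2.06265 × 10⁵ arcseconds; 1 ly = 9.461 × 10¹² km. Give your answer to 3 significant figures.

102 ly

θ = 0.03193″ = 0.03193/206265 = 1.5480 × 10^-7 rad.
d = B/θ = (1.496 × 10^8) / (1.5480 × 10^-7) = 9.6641 × 10^14 km = (9.6641 × 10^14) / (9.461 × 10^12) ly = 102.15 ly.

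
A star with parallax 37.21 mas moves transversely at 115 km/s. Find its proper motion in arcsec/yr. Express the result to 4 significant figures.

0.9028 arcsec/yr

d = 1/p = 1/0.03721″ = 26.874 pc.
μ = v_t / (4.74 d) = 115 / (4.74 × 26.874) = 115 / 127.38 = 0.90281 ″/yr.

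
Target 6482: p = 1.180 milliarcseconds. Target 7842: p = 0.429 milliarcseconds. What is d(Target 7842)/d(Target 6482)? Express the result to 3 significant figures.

Since d = 1/p, d_B/d_A = p_A/p_B.
= 1.180 / 0.429 = 2.7506.

2.75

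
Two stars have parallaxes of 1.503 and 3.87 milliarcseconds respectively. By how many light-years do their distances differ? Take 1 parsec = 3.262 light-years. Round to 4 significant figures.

1327 ly

d_A = 1/0.001503″ = 665.34 pc; d_B = 1/0.003870″ = 258.4 pc.
|d_B − d_A| = |258.4 − 665.34| = 406.94 pc = 406.94 × 3.262 ly = 1327.4 ly.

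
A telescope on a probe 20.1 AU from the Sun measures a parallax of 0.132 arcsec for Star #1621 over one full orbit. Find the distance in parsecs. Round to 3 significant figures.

152 pc

With baseline B (in AU) and parallax p (in arcsec), d = B/p parsecs.
d = 20.1 / 0.132 = 152.27 pc.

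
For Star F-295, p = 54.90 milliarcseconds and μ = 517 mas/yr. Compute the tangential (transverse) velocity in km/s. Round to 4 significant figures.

d = 1/p = 1/0.05490″ = 18.215 pc.
μ = 517 mas/yr = 0.517 ″/yr.
v_t = 4.74 × μ × d = 4.74 × 0.517 × 18.215 = 44.637 km/s.

44.64 km/s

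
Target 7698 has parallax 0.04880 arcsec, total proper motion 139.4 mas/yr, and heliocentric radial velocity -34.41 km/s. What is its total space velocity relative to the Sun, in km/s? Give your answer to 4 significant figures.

36.98 km/s

d = 1/p = 1/0.04880″ = 20.492 pc.
μ = 139.4 mas/yr = 0.1394 ″/yr.
v_t = 4.740 μ d = 4.740 × 0.1394 × 20.492 = 13.54 km/s.
v = √(v_r² + v_t²) = √((-34.41)² + 13.54²) = √1367.38 = 36.978 km/s.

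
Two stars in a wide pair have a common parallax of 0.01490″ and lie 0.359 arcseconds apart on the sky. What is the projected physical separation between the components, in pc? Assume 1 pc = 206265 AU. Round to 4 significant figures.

d = 1/p = 1/0.01490″ = 67.114 pc.
At distance d (pc), an angle of θ arcsec spans θ·d AU: s = 0.359 × 67.114 = 24.094 AU.
= 24.094 / 206265 = 0.00011681 pc.

0.0001168 pc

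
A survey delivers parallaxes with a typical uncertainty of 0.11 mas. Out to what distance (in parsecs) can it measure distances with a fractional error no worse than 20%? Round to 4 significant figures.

σ_d/d = σ_p/p, so the condition is σ_p/p ≤ 0.20, i.e. p ≥ σ_p/0.20.
p_min = 0.11/0.20 = 0.55 mas = 0.00055 arcsec.
d_max = 1/p_min = 1/0.00055 = 1818.2 pc.

1818 pc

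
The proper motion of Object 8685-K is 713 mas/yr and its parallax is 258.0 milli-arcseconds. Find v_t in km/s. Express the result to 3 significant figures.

13.1 km/s

d = 1/p = 1/0.2580″ = 3.876 pc.
μ = 713 mas/yr = 0.713 ″/yr.
v_t = 4.74 × μ × d = 4.74 × 0.713 × 3.876 = 13.099 km/s.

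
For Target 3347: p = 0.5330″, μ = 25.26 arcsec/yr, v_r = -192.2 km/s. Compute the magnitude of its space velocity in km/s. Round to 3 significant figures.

296 km/s

d = 1/p = 1/0.5330″ = 1.8762 pc.
v_t = 4.740 μ d = 4.740 × 25.26 × 1.8762 = 224.64 km/s.
v = √(v_r² + v_t²) = √((-192.2)² + 224.64²) = √87404 = 295.64 km/s.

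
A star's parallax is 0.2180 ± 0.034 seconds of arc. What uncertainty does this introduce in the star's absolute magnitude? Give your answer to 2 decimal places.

M = m − 5 log₁₀ d + 5 = m + 5 log₁₀ p + 5, so ∂M/∂p = 5/(p ln 10).
σ_M = (5/ln 10) · (σ_p/p) = 2.1715 × 0.034/0.2180 = 2.1715 × 0.15596 = 0.33867.

σ_M = 0.34 mag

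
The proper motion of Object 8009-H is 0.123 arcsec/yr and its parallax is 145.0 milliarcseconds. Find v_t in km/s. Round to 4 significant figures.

4.021 km/s

d = 1/p = 1/0.1450″ = 6.8966 pc.
v_t = 4.74 × μ × d = 4.74 × 0.123 × 6.8966 = 4.0209 km/s.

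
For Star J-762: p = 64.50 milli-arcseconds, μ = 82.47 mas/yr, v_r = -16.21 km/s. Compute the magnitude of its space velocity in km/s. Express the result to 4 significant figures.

17.31 km/s

d = 1/p = 1/0.06450″ = 15.504 pc.
μ = 82.47 mas/yr = 0.08247 ″/yr.
v_t = 4.740 μ d = 4.740 × 0.08247 × 15.504 = 6.0606 km/s.
v = √(v_r² + v_t²) = √((-16.21)² + 6.0606²) = √299.495 = 17.306 km/s.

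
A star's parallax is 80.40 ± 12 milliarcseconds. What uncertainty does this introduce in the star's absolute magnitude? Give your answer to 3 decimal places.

M = m − 5 log₁₀ d + 5 = m + 5 log₁₀ p + 5, so ∂M/∂p = 5/(p ln 10).
σ_M = (5/ln 10) · (σ_p/p) = 2.1715 × 12/80.40 = 2.1715 × 0.14925 = 0.3241.

σ_M = 0.324 mag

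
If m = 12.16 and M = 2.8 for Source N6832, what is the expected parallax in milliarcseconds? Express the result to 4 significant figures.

m − M = 12.16 − 2.8 = 9.36.
d = 10^((m−M)/5 + 1) = 10^2.872 = 744.73 pc.
p = 1/d = 1/744.73 = 0.0013428 arcsec = 1.3428 mas.

1.343 mas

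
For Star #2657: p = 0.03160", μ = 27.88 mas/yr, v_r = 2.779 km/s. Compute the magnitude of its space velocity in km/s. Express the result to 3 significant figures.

d = 1/p = 1/0.03160″ = 31.646 pc.
μ = 27.88 mas/yr = 0.02788 ″/yr.
v_t = 4.740 μ d = 4.740 × 0.02788 × 31.646 = 4.1821 km/s.
v = √(v_r² + v_t²) = √(2.779² + 4.1821²) = √25.2128 = 5.0212 km/s.

5.02 km/s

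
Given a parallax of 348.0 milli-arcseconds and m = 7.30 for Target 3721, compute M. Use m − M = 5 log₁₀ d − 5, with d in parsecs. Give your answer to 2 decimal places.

M = 10.01

d = 1/p = 1/0.3480″ = 2.8736 pc.
m − M = 5 log₁₀(2.8736) − 5 = 2.2921 − 5 = -2.7079.
M = m − (m − M) = 7.30 − (-2.7079) = 10.01.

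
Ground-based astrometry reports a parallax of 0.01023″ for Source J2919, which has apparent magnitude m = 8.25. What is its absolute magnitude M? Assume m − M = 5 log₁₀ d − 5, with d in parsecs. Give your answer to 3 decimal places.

d = 1/p = 1/0.01023″ = 97.752 pc.
m − M = 5 log₁₀(97.752) − 5 = 9.9506 − 5 = 4.9506.
M = m − (m − M) = 8.25 − 4.9506 = 3.299.

M = 3.299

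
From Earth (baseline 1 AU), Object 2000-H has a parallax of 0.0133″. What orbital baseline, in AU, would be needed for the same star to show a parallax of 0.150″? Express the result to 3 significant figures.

Parallax scales linearly with baseline: p ∝ B, so B = p_target / p_Earth × 1 AU.
B = 0.150 / 0.0133 = 11.278 AU.

11.3 AU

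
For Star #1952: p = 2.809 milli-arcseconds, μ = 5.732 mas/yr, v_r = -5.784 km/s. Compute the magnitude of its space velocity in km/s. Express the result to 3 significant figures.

d = 1/p = 1/0.002809″ = 356 pc.
μ = 5.732 mas/yr = 0.005732 ″/yr.
v_t = 4.740 μ d = 4.740 × 0.005732 × 356 = 9.6724 km/s.
v = √(v_r² + v_t²) = √((-5.784)² + 9.6724²) = √127.01 = 11.27 km/s.

11.3 km/s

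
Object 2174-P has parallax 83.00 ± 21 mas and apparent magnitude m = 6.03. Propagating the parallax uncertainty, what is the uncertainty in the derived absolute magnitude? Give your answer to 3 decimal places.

σ_M = 0.549 mag

M = m − 5 log₁₀ d + 5 = m + 5 log₁₀ p + 5, so ∂M/∂p = 5/(p ln 10).
σ_M = (5/ln 10) · (σ_p/p) = 2.1715 × 21/83.00 = 2.1715 × 0.25301 = 0.54941.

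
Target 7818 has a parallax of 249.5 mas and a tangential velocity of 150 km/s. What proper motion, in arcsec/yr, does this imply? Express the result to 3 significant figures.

7.90 arcsec/yr

d = 1/p = 1/0.2495″ = 4.008 pc.
μ = v_t / (4.74 d) = 150 / (4.74 × 4.008) = 150 / 18.998 = 7.8956 ″/yr.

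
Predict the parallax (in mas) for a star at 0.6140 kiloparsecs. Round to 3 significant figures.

d = 0.6140 kpc = 614 pc.
p = 1/d = 1/614 = 0.0016287 arcsec.
= 0.0016287 × 1000 = 1.6287 mas.

1.63 mas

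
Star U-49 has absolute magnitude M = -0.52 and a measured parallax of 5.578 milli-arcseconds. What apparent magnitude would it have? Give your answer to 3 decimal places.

d = 1/p = 1/0.005578″ = 179.28 pc.
m − M = 5 log₁₀ d − 5 = 5 log₁₀(179.28) − 5 = 11.2677 − 5 = 6.2677.
m = M + (m − M) = -0.52 + 6.2677 = 5.748.

m = 5.748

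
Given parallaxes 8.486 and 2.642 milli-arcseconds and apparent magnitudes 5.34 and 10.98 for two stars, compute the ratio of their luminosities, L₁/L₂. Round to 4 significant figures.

L₁/L₂ = 17.48

d₁ = 1/p₁ = 1/0.008486″ = 117.84 pc; d₂ = 1/p₂ = 1/0.002642″ = 378.5 pc.
M₁ = m₁ − 5 log₁₀ d₁ + 5 = 5.34 − 10.3565 + 5 = -0.0165.
M₂ = 10.98 − 12.8903 + 5 = 3.0897.
L₁/L₂ = 10^(0.4(M₂ − M₁)) = 10^(0.4 × 3.1062) = 10^1.24248 = 17.478.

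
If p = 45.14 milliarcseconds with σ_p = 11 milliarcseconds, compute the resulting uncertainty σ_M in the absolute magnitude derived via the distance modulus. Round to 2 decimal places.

σ_M = 0.53 mag

M = m − 5 log₁₀ d + 5 = m + 5 log₁₀ p + 5, so ∂M/∂p = 5/(p ln 10).
σ_M = (5/ln 10) · (σ_p/p) = 2.1715 × 11/45.14 = 2.1715 × 0.24369 = 0.52917.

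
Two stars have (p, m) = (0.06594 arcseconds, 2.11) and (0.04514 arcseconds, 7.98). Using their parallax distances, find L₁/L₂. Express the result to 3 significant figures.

d₁ = 1/p₁ = 1/0.06594″ = 15.165 pc; d₂ = 1/p₂ = 1/0.04514″ = 22.153 pc.
M₁ = m₁ − 5 log₁₀ d₁ + 5 = 2.11 − 5.9042 + 5 = 1.2058.
M₂ = 7.98 − 6.7272 + 5 = 6.2528.
L₁/L₂ = 10^(0.4(M₂ − M₁)) = 10^(0.4 × 5.0470) = 10^2.01880 = 104.42.

L₁/L₂ = 104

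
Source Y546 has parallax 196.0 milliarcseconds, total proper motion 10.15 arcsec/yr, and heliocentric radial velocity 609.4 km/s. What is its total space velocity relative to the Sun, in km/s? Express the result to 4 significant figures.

657.0 km/s

d = 1/p = 1/0.1960″ = 5.102 pc.
v_t = 4.740 μ d = 4.740 × 10.15 × 5.102 = 245.46 km/s.
v = √(v_r² + v_t²) = √(609.4² + 245.46²) = √431619 = 656.98 km/s.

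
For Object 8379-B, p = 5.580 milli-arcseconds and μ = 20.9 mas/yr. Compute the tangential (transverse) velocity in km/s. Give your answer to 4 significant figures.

17.75 km/s

d = 1/p = 1/0.005580″ = 179.21 pc.
μ = 20.9 mas/yr = 0.0209 ″/yr.
v_t = 4.74 × μ × d = 4.74 × 0.0209 × 179.21 = 17.754 km/s.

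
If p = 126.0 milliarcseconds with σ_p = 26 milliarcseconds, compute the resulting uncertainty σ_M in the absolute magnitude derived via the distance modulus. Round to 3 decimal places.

σ_M = 0.448 mag

M = m − 5 log₁₀ d + 5 = m + 5 log₁₀ p + 5, so ∂M/∂p = 5/(p ln 10).
σ_M = (5/ln 10) · (σ_p/p) = 2.1715 × 26/126.0 = 2.1715 × 0.20635 = 0.44809.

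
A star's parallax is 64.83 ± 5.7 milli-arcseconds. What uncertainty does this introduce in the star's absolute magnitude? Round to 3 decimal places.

σ_M = 0.191 mag

M = m − 5 log₁₀ d + 5 = m + 5 log₁₀ p + 5, so ∂M/∂p = 5/(p ln 10).
σ_M = (5/ln 10) · (σ_p/p) = 2.1715 × 5.7/64.83 = 2.1715 × 0.087922 = 0.19092.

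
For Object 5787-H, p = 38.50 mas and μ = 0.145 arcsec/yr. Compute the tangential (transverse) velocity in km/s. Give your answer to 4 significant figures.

17.85 km/s

d = 1/p = 1/0.03850″ = 25.974 pc.
v_t = 4.74 × μ × d = 4.74 × 0.145 × 25.974 = 17.852 km/s.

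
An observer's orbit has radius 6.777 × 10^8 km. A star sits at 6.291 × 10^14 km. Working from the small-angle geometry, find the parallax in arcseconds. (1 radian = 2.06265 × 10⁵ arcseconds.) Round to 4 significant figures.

0.2222 arcsec

θ ≈ B/d = (6.777 × 10^8) / (6.291 × 10^14) = 1.0773 × 10^-6 rad.
In arcseconds: 1.0773 × 10^-6 × 206265 = 0.22221″.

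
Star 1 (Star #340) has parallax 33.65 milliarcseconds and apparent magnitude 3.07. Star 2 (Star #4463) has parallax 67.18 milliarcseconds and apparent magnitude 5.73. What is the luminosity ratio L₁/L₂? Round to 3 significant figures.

L₁/L₂ = 46.2

d₁ = 1/p₁ = 1/0.03365″ = 29.718 pc; d₂ = 1/p₂ = 1/0.06718″ = 14.885 pc.
M₁ = m₁ − 5 log₁₀ d₁ + 5 = 3.07 − 7.3651 + 5 = 0.7049.
M₂ = 5.73 − 5.8637 + 5 = 4.8663.
L₁/L₂ = 10^(0.4(M₂ − M₁)) = 10^(0.4 × 4.1614) = 10^1.66456 = 46.191.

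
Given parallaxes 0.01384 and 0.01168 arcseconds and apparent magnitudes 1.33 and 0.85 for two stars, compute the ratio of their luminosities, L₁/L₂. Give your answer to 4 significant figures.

d₁ = 1/p₁ = 1/0.01384″ = 72.254 pc; d₂ = 1/p₂ = 1/0.01168″ = 85.616 pc.
M₁ = m₁ − 5 log₁₀ d₁ + 5 = 1.33 − 9.2943 + 5 = -2.9643.
M₂ = 0.85 − 9.6628 + 5 = -3.8128.
L₁/L₂ = 10^(0.4(M₂ − M₁)) = 10^(0.4 × (-0.8485)) = 10^(-0.33940) = 0.45772.

L₁/L₂ = 0.4577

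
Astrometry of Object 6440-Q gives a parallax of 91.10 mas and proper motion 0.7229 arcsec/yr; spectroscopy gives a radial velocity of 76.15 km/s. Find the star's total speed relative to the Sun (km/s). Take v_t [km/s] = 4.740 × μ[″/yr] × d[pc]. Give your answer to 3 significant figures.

84.9 km/s

d = 1/p = 1/0.09110″ = 10.977 pc.
v_t = 4.740 μ d = 4.740 × 0.7229 × 10.977 = 37.613 km/s.
v = √(v_r² + v_t²) = √(76.15² + 37.613²) = √7213.56 = 84.933 km/s.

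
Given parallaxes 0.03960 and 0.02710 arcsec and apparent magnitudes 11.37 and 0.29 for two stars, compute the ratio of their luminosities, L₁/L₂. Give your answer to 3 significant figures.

L₁/L₂ = 1.73 × 10^-5

d₁ = 1/p₁ = 1/0.03960″ = 25.253 pc; d₂ = 1/p₂ = 1/0.02710″ = 36.9 pc.
M₁ = m₁ − 5 log₁₀ d₁ + 5 = 11.37 − 7.0116 + 5 = 9.3584.
M₂ = 0.29 − 7.8351 + 5 = -2.5451.
L₁/L₂ = 10^(0.4(M₂ − M₁)) = 10^(0.4 × (-11.9035)) = 10^(-4.76140) = 0.000017322.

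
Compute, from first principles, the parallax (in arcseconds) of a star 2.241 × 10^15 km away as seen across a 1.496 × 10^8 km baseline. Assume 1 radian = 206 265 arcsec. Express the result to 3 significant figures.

θ ≈ B/d = (1.496 × 10^8) / (2.241 × 10^15) = 6.6756 × 10^-8 rad.
In arcseconds: 6.6756 × 10^-8 × 206265 = 0.013769″.

0.0138 arcsec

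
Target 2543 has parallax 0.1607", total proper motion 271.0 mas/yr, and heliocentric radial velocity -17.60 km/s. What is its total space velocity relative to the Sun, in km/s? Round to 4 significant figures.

d = 1/p = 1/0.1607″ = 6.2228 pc.
μ = 271.0 mas/yr = 0.2710 ″/yr.
v_t = 4.740 μ d = 4.740 × 0.2710 × 6.2228 = 7.9934 km/s.
v = √(v_r² + v_t²) = √((-17.60)² + 7.9934²) = √373.654 = 19.33 km/s.

19.33 km/s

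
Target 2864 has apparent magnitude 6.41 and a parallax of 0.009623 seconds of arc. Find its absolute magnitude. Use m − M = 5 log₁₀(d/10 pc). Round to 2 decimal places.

d = 1/p = 1/0.009623″ = 103.92 pc.
m − M = 5 log₁₀(103.92) − 5 = 10.0835 − 5 = 5.0835.
M = m − (m − M) = 6.41 − 5.0835 = 1.33.

M = 1.33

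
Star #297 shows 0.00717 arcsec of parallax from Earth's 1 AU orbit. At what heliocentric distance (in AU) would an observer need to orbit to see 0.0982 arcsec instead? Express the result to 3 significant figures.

Parallax scales linearly with baseline: p ∝ B, so B = p_target / p_Earth × 1 AU.
B = 0.0982 / 0.00717 = 13.696 AU.

13.7 AU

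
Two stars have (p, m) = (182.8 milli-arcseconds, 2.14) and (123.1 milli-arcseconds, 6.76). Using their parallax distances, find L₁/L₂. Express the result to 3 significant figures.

d₁ = 1/p₁ = 1/0.1828″ = 5.4705 pc; d₂ = 1/p₂ = 1/0.1231″ = 8.1235 pc.
M₁ = m₁ − 5 log₁₀ d₁ + 5 = 2.14 − 3.6901 + 5 = 3.4499.
M₂ = 6.76 − 4.5487 + 5 = 7.2113.
L₁/L₂ = 10^(0.4(M₂ − M₁)) = 10^(0.4 × 3.7614) = 10^1.50456 = 31.957.

L₁/L₂ = 32.0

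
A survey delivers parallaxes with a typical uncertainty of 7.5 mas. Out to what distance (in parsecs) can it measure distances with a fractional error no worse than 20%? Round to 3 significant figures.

26.7 pc

σ_d/d = σ_p/p, so the condition is σ_p/p ≤ 0.20, i.e. p ≥ σ_p/0.20.
p_min = 7.5/0.20 = 37.5 mas = 0.0375 arcsec.
d_max = 1/p_min = 1/0.0375 = 26.667 pc.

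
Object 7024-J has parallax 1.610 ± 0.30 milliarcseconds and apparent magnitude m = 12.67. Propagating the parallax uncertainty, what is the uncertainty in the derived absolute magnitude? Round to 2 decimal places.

M = m − 5 log₁₀ d + 5 = m + 5 log₁₀ p + 5, so ∂M/∂p = 5/(p ln 10).
σ_M = (5/ln 10) · (σ_p/p) = 2.1715 × 0.30/1.610 = 2.1715 × 0.18634 = 0.40464.

σ_M = 0.40 mag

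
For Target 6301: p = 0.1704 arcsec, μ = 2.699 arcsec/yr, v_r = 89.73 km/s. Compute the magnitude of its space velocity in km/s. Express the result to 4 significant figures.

117.0 km/s

d = 1/p = 1/0.1704″ = 5.8685 pc.
v_t = 4.740 μ d = 4.740 × 2.699 × 5.8685 = 75.077 km/s.
v = √(v_r² + v_t²) = √(89.73² + 75.077²) = √13688 = 117 km/s.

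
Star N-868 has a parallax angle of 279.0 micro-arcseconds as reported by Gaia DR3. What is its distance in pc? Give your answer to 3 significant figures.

p = 279.0 micro-arcseconds = 0.0002790 arcsec.
d = 1/p = 1/0.0002790 = 3584.2 pc.

3580 pc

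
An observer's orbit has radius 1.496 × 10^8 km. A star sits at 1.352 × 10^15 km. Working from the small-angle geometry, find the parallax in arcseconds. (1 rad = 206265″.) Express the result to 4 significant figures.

0.02282 arcsec

θ ≈ B/d = (1.496 × 10^8) / (1.352 × 10^15) = 1.1065 × 10^-7 rad.
In arcseconds: 1.1065 × 10^-7 × 206265 = 0.022823″.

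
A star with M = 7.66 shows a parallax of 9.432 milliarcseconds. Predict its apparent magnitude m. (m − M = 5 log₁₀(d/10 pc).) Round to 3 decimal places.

m = 12.787

d = 1/p = 1/0.009432″ = 106.02 pc.
m − M = 5 log₁₀ d − 5 = 5 log₁₀(106.02) − 5 = 10.1269 − 5 = 5.1269.
m = M + (m − M) = 7.66 + 5.1269 = 12.787.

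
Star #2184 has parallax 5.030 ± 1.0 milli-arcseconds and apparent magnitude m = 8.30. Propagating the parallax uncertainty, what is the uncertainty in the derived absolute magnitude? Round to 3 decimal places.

σ_M = 0.432 mag

M = m − 5 log₁₀ d + 5 = m + 5 log₁₀ p + 5, so ∂M/∂p = 5/(p ln 10).
σ_M = (5/ln 10) · (σ_p/p) = 2.1715 × 1.0/5.030 = 2.1715 × 0.19881 = 0.43172.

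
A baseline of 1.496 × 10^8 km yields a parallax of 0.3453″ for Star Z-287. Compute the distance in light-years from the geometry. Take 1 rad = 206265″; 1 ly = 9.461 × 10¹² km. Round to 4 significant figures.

9.445 ly

θ = 0.3453″ = 0.3453/206265 = 1.6741 × 10^-6 rad.
d = B/θ = (1.496 × 10^8) / (1.6741 × 10^-6) = 8.9361 × 10^13 km = (8.9361 × 10^13) / (9.461 × 10^12) ly = 9.4452 ly.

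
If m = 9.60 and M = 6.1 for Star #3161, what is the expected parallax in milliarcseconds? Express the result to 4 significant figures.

19.95 mas

m − M = 9.60 − 6.1 = 3.50.
d = 10^((m−M)/5 + 1) = 10^1.700 = 50.119 pc.
p = 1/d = 1/50.119 = 0.019953 arcsec = 19.953 mas.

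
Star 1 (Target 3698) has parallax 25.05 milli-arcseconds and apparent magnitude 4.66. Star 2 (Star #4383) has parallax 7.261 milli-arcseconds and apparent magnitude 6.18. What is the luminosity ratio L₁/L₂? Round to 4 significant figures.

d₁ = 1/p₁ = 1/0.02505″ = 39.92 pc; d₂ = 1/p₂ = 1/0.007261″ = 137.72 pc.
M₁ = m₁ − 5 log₁₀ d₁ + 5 = 4.66 − 8.0060 + 5 = 1.6540.
M₂ = 6.18 − 10.6950 + 5 = 0.4850.
L₁/L₂ = 10^(0.4(M₂ − M₁)) = 10^(0.4 × (-1.1690)) = 10^(-0.46760) = 0.34072.

L₁/L₂ = 0.3407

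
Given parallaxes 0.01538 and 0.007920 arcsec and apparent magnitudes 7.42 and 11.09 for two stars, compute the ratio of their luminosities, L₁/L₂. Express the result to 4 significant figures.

L₁/L₂ = 7.790

d₁ = 1/p₁ = 1/0.01538″ = 65.02 pc; d₂ = 1/p₂ = 1/0.007920″ = 126.26 pc.
M₁ = m₁ − 5 log₁₀ d₁ + 5 = 7.42 − 9.0652 + 5 = 3.3548.
M₂ = 11.09 − 10.5063 + 5 = 5.5837.
L₁/L₂ = 10^(0.4(M₂ − M₁)) = 10^(0.4 × 2.2289) = 10^0.89156 = 7.7904.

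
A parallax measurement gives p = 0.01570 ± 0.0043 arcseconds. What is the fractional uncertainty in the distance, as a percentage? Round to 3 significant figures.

27.4%

For d = 1/p, |σ_d/d| = |σ_p/p|.
σ_p/p = 0.0043 / 0.01570 = 0.27389 = 27.389%.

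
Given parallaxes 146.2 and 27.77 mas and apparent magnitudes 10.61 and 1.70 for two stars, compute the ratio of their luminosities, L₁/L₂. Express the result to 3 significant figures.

L₁/L₂ = 9.85 × 10^-6

d₁ = 1/p₁ = 1/0.1462″ = 6.8399 pc; d₂ = 1/p₂ = 1/0.02777″ = 36.01 pc.
M₁ = m₁ − 5 log₁₀ d₁ + 5 = 10.61 − 4.1752 + 5 = 11.4348.
M₂ = 1.70 − 7.7821 + 5 = -1.0821.
L₁/L₂ = 10^(0.4(M₂ − M₁)) = 10^(0.4 × (-12.5169)) = 10^(-5.00676) = 0.0000098456.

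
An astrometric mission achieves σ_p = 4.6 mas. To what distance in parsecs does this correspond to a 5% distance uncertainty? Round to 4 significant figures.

10.87 pc

σ_d/d = σ_p/p, so the condition is σ_p/p ≤ 0.05, i.e. p ≥ σ_p/0.05.
p_min = 4.6/0.05 = 92 mas = 0.092 arcsec.
d_max = 1/p_min = 1/0.092 = 10.87 pc.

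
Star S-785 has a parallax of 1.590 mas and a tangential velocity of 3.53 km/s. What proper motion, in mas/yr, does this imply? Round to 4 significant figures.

1.184 mas/yr

d = 1/p = 1/0.001590″ = 628.93 pc.
μ = v_t / (4.74 d) = 3.53 / (4.74 × 628.93) = 3.53 / 2981.1 = 0.0011841 ″/yr = 1.1841 mas/yr.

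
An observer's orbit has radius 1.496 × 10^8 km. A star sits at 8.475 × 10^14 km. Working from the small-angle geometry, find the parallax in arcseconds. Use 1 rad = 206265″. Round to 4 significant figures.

θ ≈ B/d = (1.496 × 10^8) / (8.475 × 10^14) = 1.7652 × 10^-7 rad.
In arcseconds: 1.7652 × 10^-7 × 206265 = 0.03641″.

0.03641 arcsec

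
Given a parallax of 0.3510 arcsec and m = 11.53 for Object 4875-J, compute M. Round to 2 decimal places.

d = 1/p = 1/0.3510″ = 2.849 pc.
m − M = 5 log₁₀(2.849) − 5 = 2.2735 − 5 = -2.7265.
M = m − (m − M) = 11.53 − (-2.7265) = 14.26.

M = 14.26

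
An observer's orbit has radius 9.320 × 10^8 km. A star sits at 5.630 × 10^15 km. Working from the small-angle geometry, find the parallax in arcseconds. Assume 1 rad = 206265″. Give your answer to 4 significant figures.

θ ≈ B/d = (9.320 × 10^8) / (5.630 × 10^15) = 1.6554 × 10^-7 rad.
In arcseconds: 1.6554 × 10^-7 × 206265 = 0.034145″.

0.03415 arcsec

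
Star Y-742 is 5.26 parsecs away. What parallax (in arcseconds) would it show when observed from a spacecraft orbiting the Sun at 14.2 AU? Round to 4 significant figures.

2.700 arcsec

p (arcsec) = B (AU) / d (pc).
p = 14.2 / 5.26 = 2.6996 arcsec.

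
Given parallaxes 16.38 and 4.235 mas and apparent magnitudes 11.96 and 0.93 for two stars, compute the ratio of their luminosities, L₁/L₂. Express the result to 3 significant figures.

d₁ = 1/p₁ = 1/0.01638″ = 61.05 pc; d₂ = 1/p₂ = 1/0.004235″ = 236.13 pc.
M₁ = m₁ − 5 log₁₀ d₁ + 5 = 11.96 − 8.9284 + 5 = 8.0316.
M₂ = 0.93 − 11.8658 + 5 = -5.9358.
L₁/L₂ = 10^(0.4(M₂ − M₁)) = 10^(0.4 × (-13.9674)) = 10^(-5.58696) = 0.0000025885.

L₁/L₂ = 2.59 × 10^-6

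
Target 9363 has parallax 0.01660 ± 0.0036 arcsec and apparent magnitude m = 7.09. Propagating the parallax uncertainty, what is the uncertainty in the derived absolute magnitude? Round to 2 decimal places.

M = m − 5 log₁₀ d + 5 = m + 5 log₁₀ p + 5, so ∂M/∂p = 5/(p ln 10).
σ_M = (5/ln 10) · (σ_p/p) = 2.1715 × 0.0036/0.01660 = 2.1715 × 0.21687 = 0.47093.

σ_M = 0.47 mag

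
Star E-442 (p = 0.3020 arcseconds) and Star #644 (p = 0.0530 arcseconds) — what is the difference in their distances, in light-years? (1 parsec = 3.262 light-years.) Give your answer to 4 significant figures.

d_A = 1/0.3020″ = 3.3113 pc; d_B = 1/0.05300″ = 18.868 pc.
|d_B − d_A| = |18.868 − 3.3113| = 15.557 pc = 15.557 × 3.262 ly = 50.747 ly.

50.75 ly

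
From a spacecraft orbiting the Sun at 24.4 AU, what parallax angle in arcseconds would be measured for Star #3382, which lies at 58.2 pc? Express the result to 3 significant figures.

p (arcsec) = B (AU) / d (pc).
p = 24.4 / 58.2 = 0.41924 arcsec.

0.419 arcsec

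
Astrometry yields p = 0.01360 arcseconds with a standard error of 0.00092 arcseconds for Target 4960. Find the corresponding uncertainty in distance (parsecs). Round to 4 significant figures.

4.974 pc

d = 1/p, so σ_d = σ_p / p².
σ_d = 0.000920 / (0.01360)² = 0.000920 / 0.00018496 = 4.974 pc.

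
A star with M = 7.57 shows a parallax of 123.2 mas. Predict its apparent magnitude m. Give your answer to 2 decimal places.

m = 7.12

d = 1/p = 1/0.1232″ = 8.1169 pc.
m − M = 5 log₁₀ d − 5 = 5 log₁₀(8.1169) − 5 = 4.5470 − 5 = -0.4530.
m = M + (m − M) = 7.57 + (-0.4530) = 7.12.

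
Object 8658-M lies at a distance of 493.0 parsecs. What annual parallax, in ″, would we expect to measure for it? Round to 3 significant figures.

0.00203 ″

p = 1/d = 1/493 = 0.0020284 arcsec.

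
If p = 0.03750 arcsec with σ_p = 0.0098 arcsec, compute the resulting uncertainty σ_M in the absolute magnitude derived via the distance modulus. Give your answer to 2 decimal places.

M = m − 5 log₁₀ d + 5 = m + 5 log₁₀ p + 5, so ∂M/∂p = 5/(p ln 10).
σ_M = (5/ln 10) · (σ_p/p) = 2.1715 × 0.0098/0.03750 = 2.1715 × 0.26133 = 0.56748.

σ_M = 0.57 mag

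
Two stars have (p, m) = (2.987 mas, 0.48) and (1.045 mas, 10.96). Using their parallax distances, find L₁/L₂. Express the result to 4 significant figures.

L₁/L₂ = 1904

d₁ = 1/p₁ = 1/0.002987″ = 334.78 pc; d₂ = 1/p₂ = 1/0.001045″ = 956.94 pc.
M₁ = m₁ − 5 log₁₀ d₁ + 5 = 0.48 − 12.6238 + 5 = -7.1438.
M₂ = 10.96 − 14.9044 + 5 = 1.0556.
L₁/L₂ = 10^(0.4(M₂ − M₁)) = 10^(0.4 × 8.1994) = 10^3.27976 = 1904.4.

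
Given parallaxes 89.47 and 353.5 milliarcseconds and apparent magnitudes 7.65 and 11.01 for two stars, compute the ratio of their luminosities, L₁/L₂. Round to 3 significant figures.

d₁ = 1/p₁ = 1/0.08947″ = 11.177 pc; d₂ = 1/p₂ = 1/0.3535″ = 2.8289 pc.
M₁ = m₁ − 5 log₁₀ d₁ + 5 = 7.65 − 5.2416 + 5 = 7.4084.
M₂ = 11.01 − 2.2581 + 5 = 13.7519.
L₁/L₂ = 10^(0.4(M₂ − M₁)) = 10^(0.4 × 6.3435) = 10^2.53740 = 344.67.

L₁/L₂ = 345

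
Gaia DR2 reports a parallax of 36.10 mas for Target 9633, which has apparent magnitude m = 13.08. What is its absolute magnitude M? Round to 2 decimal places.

d = 1/p = 1/0.03610″ = 27.701 pc.
m − M = 5 log₁₀(27.701) − 5 = 7.2125 − 5 = 2.2125.
M = m − (m − M) = 13.08 − 2.2125 = 10.87.

M = 10.87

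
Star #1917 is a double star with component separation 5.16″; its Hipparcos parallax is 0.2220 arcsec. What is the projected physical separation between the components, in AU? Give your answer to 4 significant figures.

d = 1/p = 1/0.2220″ = 4.5045 pc.
At distance d (pc), an angle of θ arcsec spans θ·d AU: s = 5.16 × 4.5045 = 23.243 AU.

23.24 AU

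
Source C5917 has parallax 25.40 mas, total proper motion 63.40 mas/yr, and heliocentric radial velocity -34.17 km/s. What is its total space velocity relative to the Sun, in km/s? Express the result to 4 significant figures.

d = 1/p = 1/0.02540″ = 39.37 pc.
μ = 63.40 mas/yr = 0.06340 ″/yr.
v_t = 4.740 μ d = 4.740 × 0.06340 × 39.37 = 11.831 km/s.
v = √(v_r² + v_t²) = √((-34.17)² + 11.831²) = √1307.56 = 36.16 km/s.

36.16 km/s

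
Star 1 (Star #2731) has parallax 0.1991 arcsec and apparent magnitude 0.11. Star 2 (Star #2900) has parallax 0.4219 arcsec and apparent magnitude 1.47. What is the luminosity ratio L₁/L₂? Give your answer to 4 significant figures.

L₁/L₂ = 15.71

d₁ = 1/p₁ = 1/0.1991″ = 5.0226 pc; d₂ = 1/p₂ = 1/0.4219″ = 2.3702 pc.
M₁ = m₁ − 5 log₁₀ d₁ + 5 = 0.11 − 3.5046 + 5 = 1.6054.
M₂ = 1.47 − 1.8739 + 5 = 4.5961.
L₁/L₂ = 10^(0.4(M₂ − M₁)) = 10^(0.4 × 2.9907) = 10^1.19628 = 15.714.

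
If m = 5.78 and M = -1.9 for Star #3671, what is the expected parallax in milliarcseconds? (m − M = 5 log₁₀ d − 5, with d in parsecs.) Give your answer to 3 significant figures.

m − M = 5.78 − (-1.9) = 7.68.
d = 10^((m−M)/5 + 1) = 10^2.536 = 343.56 pc.
p = 1/d = 1/343.56 = 0.0029107 arcsec = 2.9107 mas.

2.91 mas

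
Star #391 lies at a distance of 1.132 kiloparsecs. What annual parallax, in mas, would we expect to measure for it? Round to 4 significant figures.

d = 1.132 kpc = 1132 pc.
p = 1/d = 1/1132 = 0.00088339 arcsec.
= 0.00088339 × 1000 = 0.88339 mas.

0.8834 mas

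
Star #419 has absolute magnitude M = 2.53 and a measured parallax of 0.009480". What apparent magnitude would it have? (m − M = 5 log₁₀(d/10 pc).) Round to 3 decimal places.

m = 7.646

d = 1/p = 1/0.009480″ = 105.49 pc.
m − M = 5 log₁₀ d − 5 = 5 log₁₀(105.49) − 5 = 10.1161 − 5 = 5.1161.
m = M + (m − M) = 2.53 + 5.1161 = 7.646.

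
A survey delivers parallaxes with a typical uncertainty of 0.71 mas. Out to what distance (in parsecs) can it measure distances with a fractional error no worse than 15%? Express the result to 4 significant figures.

σ_d/d = σ_p/p, so the condition is σ_p/p ≤ 0.15, i.e. p ≥ σ_p/0.15.
p_min = 0.71/0.15 = 4.7333 mas = 0.0047333 arcsec.
d_max = 1/p_min = 1/0.0047333 = 211.27 pc.

211.3 pc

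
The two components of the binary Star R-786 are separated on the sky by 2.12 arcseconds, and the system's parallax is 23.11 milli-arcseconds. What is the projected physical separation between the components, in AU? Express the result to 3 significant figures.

91.7 AU

d = 1/p = 1/0.02311″ = 43.271 pc.
At distance d (pc), an angle of θ arcsec spans θ·d AU: s = 2.12 × 43.271 = 91.735 AU.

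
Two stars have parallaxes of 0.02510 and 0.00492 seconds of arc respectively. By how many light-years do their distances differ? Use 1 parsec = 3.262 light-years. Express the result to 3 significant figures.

d_A = 1/0.02510″ = 39.841 pc; d_B = 1/0.004920″ = 203.25 pc.
|d_B − d_A| = |203.25 − 39.841| = 163.41 pc = 163.41 × 3.262 ly = 533.04 ly.

533 ly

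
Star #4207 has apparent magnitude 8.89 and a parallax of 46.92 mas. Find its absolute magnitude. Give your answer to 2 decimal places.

M = 7.25

d = 1/p = 1/0.04692″ = 21.313 pc.
m − M = 5 log₁₀(21.313) − 5 = 6.6432 − 5 = 1.6432.
M = m − (m − M) = 8.89 − 1.6432 = 7.25.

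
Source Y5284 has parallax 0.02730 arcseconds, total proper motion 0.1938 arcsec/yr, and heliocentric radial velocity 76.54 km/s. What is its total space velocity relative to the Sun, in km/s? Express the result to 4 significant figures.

83.61 km/s

d = 1/p = 1/0.02730″ = 36.63 pc.
v_t = 4.740 μ d = 4.740 × 0.1938 × 36.63 = 33.649 km/s.
v = √(v_r² + v_t²) = √(76.54² + 33.649²) = √6990.63 = 83.61 km/s.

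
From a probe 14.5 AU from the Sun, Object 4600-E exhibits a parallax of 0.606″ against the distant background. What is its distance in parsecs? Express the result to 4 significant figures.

With baseline B (in AU) and parallax p (in arcsec), d = B/p parsecs.
d = 14.5 / 0.606 = 23.927 pc.

23.93 pc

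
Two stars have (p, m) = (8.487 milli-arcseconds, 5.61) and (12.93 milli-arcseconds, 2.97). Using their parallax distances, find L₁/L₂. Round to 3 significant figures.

L₁/L₂ = 0.204

d₁ = 1/p₁ = 1/0.008487″ = 117.83 pc; d₂ = 1/p₂ = 1/0.01293″ = 77.34 pc.
M₁ = m₁ − 5 log₁₀ d₁ + 5 = 5.61 − 10.3563 + 5 = 0.2537.
M₂ = 2.97 − 9.4420 + 5 = -1.4720.
L₁/L₂ = 10^(0.4(M₂ − M₁)) = 10^(0.4 × (-1.7257)) = 10^(-0.69028) = 0.20404.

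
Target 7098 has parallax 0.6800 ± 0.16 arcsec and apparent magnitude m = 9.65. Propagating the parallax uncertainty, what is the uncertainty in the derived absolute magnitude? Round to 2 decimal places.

M = m − 5 log₁₀ d + 5 = m + 5 log₁₀ p + 5, so ∂M/∂p = 5/(p ln 10).
σ_M = (5/ln 10) · (σ_p/p) = 2.1715 × 0.16/0.6800 = 2.1715 × 0.23529 = 0.51093.

σ_M = 0.51 mag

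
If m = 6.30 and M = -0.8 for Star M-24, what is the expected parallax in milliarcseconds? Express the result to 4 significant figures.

m − M = 6.30 − (-0.8) = 7.10.
d = 10^((m−M)/5 + 1) = 10^2.420 = 263.03 pc.
p = 1/d = 1/263.03 = 0.0038018 arcsec = 3.8018 mas.

3.802 mas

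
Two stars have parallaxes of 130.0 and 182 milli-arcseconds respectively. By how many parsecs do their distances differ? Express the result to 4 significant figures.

d_A = 1/0.1300″ = 7.6923 pc; d_B = 1/0.1820″ = 5.4945 pc.
|d_B − d_A| = |5.4945 − 7.6923| = 2.1978 pc.

2.198 pc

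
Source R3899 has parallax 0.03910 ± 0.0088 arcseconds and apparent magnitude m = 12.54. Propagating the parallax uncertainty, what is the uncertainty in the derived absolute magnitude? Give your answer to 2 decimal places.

M = m − 5 log₁₀ d + 5 = m + 5 log₁₀ p + 5, so ∂M/∂p = 5/(p ln 10).
σ_M = (5/ln 10) · (σ_p/p) = 2.1715 × 0.0088/0.03910 = 2.1715 × 0.22506 = 0.48872.

σ_M = 0.49 mag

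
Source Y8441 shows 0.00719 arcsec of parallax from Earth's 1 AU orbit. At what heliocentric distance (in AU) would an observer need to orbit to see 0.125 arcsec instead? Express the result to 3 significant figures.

17.4 AU

Parallax scales linearly with baseline: p ∝ B, so B = p_target / p_Earth × 1 AU.
B = 0.125 / 0.00719 = 17.385 AU.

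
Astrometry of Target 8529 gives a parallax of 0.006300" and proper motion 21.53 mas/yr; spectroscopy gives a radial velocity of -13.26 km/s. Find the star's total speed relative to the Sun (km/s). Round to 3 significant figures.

20.9 km/s

d = 1/p = 1/0.006300″ = 158.73 pc.
μ = 21.53 mas/yr = 0.02153 ″/yr.
v_t = 4.740 μ d = 4.740 × 0.02153 × 158.73 = 16.199 km/s.
v = √(v_r² + v_t²) = √((-13.26)² + 16.199²) = √438.235 = 20.934 km/s.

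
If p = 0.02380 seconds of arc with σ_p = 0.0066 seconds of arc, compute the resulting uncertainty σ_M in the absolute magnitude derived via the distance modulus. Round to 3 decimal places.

σ_M = 0.602 mag

M = m − 5 log₁₀ d + 5 = m + 5 log₁₀ p + 5, so ∂M/∂p = 5/(p ln 10).
σ_M = (5/ln 10) · (σ_p/p) = 2.1715 × 0.0066/0.02380 = 2.1715 × 0.27731 = 0.60218.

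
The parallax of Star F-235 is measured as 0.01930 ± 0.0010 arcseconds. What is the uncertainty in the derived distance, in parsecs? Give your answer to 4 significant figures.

2.685 pc

d = 1/p, so σ_d = σ_p / p².
σ_d = 0.00100 / (0.01930)² = 0.00100 / 0.00037249 = 2.6846 pc.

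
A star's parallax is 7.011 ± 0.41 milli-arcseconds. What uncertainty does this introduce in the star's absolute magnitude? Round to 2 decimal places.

σ_M = 0.13 mag

M = m − 5 log₁₀ d + 5 = m + 5 log₁₀ p + 5, so ∂M/∂p = 5/(p ln 10).
σ_M = (5/ln 10) · (σ_p/p) = 2.1715 × 0.41/7.011 = 2.1715 × 0.05848 = 0.12699.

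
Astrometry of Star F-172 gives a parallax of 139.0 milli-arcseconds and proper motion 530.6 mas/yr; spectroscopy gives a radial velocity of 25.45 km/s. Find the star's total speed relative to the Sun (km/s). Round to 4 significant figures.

31.23 km/s

d = 1/p = 1/0.1390″ = 7.1942 pc.
μ = 530.6 mas/yr = 0.5306 ″/yr.
v_t = 4.740 μ d = 4.740 × 0.5306 × 7.1942 = 18.094 km/s.
v = √(v_r² + v_t²) = √(25.45² + 18.094²) = √975.095 = 31.227 km/s.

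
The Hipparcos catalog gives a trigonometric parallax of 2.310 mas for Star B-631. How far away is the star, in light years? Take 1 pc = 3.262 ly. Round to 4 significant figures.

1412 light years

p = 2.310 mas = 0.002310 arcsec.
d = 1/p = 1/0.002310 = 432.9 pc.
In light-years: 432.9 × 3.262 = 1412.1 ly.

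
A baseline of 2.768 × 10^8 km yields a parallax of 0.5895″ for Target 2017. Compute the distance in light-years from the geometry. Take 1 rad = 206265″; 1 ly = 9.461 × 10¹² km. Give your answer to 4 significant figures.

θ = 0.5895″ = 0.5895/206265 = 2.8580 × 10^-6 rad.
d = B/θ = (2.768 × 10^8) / (2.8580 × 10^-6) = 9.6851 × 10^13 km = (9.6851 × 10^13) / (9.461 × 10^12) ly = 10.237 ly.

10.24 ly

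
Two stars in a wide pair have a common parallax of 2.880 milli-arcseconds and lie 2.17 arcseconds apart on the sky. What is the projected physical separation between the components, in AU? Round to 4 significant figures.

d = 1/p = 1/0.002880″ = 347.22 pc.
At distance d (pc), an angle of θ arcsec spans θ·d AU: s = 2.17 × 347.22 = 753.47 AU.

753.5 AU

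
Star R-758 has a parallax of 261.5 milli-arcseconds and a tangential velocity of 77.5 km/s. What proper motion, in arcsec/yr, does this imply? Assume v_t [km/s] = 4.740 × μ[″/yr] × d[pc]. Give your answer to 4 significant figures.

4.276 arcsec/yr

d = 1/p = 1/0.2615″ = 3.8241 pc.
μ = v_t / (4.74 d) = 77.5 / (4.74 × 3.8241) = 77.5 / 18.126 = 4.2756 ″/yr.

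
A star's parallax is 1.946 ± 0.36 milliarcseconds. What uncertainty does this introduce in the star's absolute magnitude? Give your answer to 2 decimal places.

M = m − 5 log₁₀ d + 5 = m + 5 log₁₀ p + 5, so ∂M/∂p = 5/(p ln 10).
σ_M = (5/ln 10) · (σ_p/p) = 2.1715 × 0.36/1.946 = 2.1715 × 0.18499 = 0.40171.

σ_M = 0.40 mag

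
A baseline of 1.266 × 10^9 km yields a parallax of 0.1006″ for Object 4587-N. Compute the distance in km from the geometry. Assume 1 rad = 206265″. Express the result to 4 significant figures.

θ = 0.1006″ = 0.1006/206265 = 4.8772 × 10^-7 rad.
d = B/θ = (1.266 × 10^9) / (4.8772 × 10^-7) = 2.5958 × 10^15 km.

2.596 × 10^15 km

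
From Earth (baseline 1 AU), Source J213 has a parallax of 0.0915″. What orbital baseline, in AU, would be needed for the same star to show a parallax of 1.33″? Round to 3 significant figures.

14.5 AU

Parallax scales linearly with baseline: p ∝ B, so B = p_target / p_Earth × 1 AU.
B = 1.33 / 0.0915 = 14.536 AU.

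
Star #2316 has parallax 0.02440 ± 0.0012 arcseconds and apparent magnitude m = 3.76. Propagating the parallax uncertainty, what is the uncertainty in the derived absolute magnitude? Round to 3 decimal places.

σ_M = 0.107 mag

M = m − 5 log₁₀ d + 5 = m + 5 log₁₀ p + 5, so ∂M/∂p = 5/(p ln 10).
σ_M = (5/ln 10) · (σ_p/p) = 2.1715 × 0.0012/0.02440 = 2.1715 × 0.04918 = 0.10679.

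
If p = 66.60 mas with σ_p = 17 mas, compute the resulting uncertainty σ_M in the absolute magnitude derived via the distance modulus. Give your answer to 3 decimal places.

M = m − 5 log₁₀ d + 5 = m + 5 log₁₀ p + 5, so ∂M/∂p = 5/(p ln 10).
σ_M = (5/ln 10) · (σ_p/p) = 2.1715 × 17/66.60 = 2.1715 × 0.25526 = 0.5543.

σ_M = 0.554 mag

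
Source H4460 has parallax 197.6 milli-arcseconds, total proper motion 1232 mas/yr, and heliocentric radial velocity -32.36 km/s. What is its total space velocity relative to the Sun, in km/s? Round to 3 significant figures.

43.8 km/s

d = 1/p = 1/0.1976″ = 5.0607 pc.
μ = 1232 mas/yr = 1.232 ″/yr.
v_t = 4.740 μ d = 4.740 × 1.232 × 5.0607 = 29.553 km/s.
v = √(v_r² + v_t²) = √((-32.36)² + 29.553²) = √1920.55 = 43.824 km/s.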